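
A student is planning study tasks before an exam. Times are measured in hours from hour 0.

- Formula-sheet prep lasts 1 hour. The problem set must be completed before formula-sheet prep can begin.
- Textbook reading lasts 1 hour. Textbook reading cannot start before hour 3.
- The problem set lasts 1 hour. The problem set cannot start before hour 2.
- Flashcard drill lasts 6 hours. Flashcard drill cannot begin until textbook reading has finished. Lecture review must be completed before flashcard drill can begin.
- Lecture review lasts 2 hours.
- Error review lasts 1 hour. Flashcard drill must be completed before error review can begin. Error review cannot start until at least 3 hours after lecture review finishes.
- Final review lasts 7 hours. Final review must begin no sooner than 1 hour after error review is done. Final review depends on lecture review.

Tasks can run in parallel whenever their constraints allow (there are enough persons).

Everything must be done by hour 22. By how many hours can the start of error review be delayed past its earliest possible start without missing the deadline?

Lecture review can start immediately at hour 0; it finishes at hour 2.
Textbook reading cannot begin until its own release at hour 3. It runs from hour 3 to 3 + 1 = hour 4.
Flashcard drill needs all of textbook reading (finishes hour 4); lecture review (finishes hour 2). That puts its earliest start at hour 4; it finishes at 4 + 6 = hour 10.
Error review needs all of flashcard drill (finishes hour 10); lecture review (finishes hour 2, plus 3-hour gap → hour 5). That puts its earliest start at hour 10; it finishes at 10 + 1 = hour 11.

Working backward from the deadline:
To finish by hour 22, final review (duration 7) must start no later than hour 15.
Error review feeds into final review (must start by hour 15, minus 1-hour gap → hour 14); so error review must finish by hour 14 and therefore start by hour 13.
So error review can start as early as hour 10 and as late as hour 13, giving 13 − 10 = 3 hours of slack.

3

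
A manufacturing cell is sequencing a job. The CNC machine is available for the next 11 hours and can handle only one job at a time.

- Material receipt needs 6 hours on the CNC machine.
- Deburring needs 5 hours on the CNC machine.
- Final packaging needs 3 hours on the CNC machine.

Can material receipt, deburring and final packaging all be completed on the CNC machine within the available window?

Running back to back, the jobs need 6 + 5 + 3 = 14 hours on the CNC machine.
Since 14 > 11, they cannot all fit.

No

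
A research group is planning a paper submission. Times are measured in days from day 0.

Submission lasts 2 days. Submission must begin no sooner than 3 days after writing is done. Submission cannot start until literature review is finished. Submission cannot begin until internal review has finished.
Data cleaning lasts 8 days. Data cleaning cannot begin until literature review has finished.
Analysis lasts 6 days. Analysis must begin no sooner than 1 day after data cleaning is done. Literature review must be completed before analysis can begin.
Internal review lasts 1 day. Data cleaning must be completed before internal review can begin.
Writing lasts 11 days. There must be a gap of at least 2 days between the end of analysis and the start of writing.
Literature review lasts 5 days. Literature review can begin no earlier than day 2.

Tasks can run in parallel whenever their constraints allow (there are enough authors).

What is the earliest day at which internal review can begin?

15

After its own release at day 2, literature review can start at day 2 and finishes at day 7.
Data cleaning cannot begin until literature review (finishes day 7). It runs from day 7 to 7 + 8 = day 15.
Internal review waits on data cleaning (finishes day 15), so the earliest it can start is day 15.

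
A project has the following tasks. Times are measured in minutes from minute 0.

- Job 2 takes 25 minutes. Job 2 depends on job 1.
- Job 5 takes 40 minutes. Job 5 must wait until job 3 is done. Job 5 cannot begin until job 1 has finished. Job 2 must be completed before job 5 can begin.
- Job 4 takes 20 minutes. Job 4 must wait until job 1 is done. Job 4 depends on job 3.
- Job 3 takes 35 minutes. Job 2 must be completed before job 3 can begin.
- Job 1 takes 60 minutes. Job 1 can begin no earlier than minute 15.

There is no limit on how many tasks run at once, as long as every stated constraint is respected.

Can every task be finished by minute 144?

No

Job 1 cannot begin until its own release at minute 15. It runs from minute 15 to 15 + 60 = minute 75.
Job 2 waits on job 1 (finishes minute 75), so it starts at minute 75 and finishes at 75 + 25 = minute 100.
Job 3 waits on job 2 (finishes minute 100), so it starts at minute 100 and finishes at 100 + 35 = minute 135.
Job 5 has to wait for job 3 (finishes minute 135); job 1 (finishes minute 75); job 2 (finishes minute 100). The latest of these is minute 135, so job 5 runs minute 135 to 135 + 40 = minute 175.
Job 4 needs all of job 1 (finishes minute 75); job 3 (finishes minute 135). That puts its earliest start at minute 135; it finishes at 135 + 20 = minute 155.
The earliest everything can be done is minute 175, which is after the deadline of 144, so it is not possible.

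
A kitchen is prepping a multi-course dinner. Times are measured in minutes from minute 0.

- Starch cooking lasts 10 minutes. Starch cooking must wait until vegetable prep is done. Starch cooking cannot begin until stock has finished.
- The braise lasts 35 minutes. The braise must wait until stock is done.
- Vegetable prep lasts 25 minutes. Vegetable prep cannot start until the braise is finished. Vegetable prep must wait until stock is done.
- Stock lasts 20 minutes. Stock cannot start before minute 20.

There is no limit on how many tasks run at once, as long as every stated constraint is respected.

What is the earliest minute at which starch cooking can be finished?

After its own release at minute 20, stock can start at minute 20 and finishes at minute 40.
The braise waits on stock (finishes minute 40), so it starts at minute 40 and finishes at 40 + 35 = minute 75.
Vegetable prep cannot start until the braise (finishes minute 75); stock (finishes minute 40). The controlling bound is minute 75, so vegetable prep finishes at 75 + 25 = minute 100.
Starch cooking has to wait for vegetable prep (finishes minute 100); stock (finishes minute 40). The latest of these is minute 100, so starch cooking runs minute 100 to 100 + 10 = minute 110.

110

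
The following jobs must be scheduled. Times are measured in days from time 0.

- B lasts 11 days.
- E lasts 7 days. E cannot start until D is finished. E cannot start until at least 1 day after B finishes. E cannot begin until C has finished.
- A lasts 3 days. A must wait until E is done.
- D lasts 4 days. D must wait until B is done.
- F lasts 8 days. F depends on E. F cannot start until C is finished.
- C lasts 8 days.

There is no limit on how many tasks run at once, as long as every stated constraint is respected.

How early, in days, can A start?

C has no prerequisites, so it starts at day 0 and finishes at day 8.
B has no prerequisites, so it starts at day 0 and finishes at day 11.
D cannot begin until B (finishes day 11). It runs from day 11 to 11 + 4 = day 15.
For E: D (finishes day 15); B (finishes day 11, plus 1-day gap → day 12); C (finishes day 8). Taking the maximum gives a start of day 15, and it finishes at 15 + 7 = day 22.
A waits on E (finishes day 22), so the earliest it can start is day 22.

22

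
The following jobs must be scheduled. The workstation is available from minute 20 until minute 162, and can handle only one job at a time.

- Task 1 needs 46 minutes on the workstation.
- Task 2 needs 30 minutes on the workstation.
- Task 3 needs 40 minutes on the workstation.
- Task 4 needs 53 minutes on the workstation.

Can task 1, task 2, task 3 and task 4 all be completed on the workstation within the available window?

No

The workstation window is 162 − 20 = 142 minutes.
Running back to back, the jobs need 46 + 30 + 40 + 53 = 169 minutes on the workstation.
Since 169 > 142, they cannot all fit.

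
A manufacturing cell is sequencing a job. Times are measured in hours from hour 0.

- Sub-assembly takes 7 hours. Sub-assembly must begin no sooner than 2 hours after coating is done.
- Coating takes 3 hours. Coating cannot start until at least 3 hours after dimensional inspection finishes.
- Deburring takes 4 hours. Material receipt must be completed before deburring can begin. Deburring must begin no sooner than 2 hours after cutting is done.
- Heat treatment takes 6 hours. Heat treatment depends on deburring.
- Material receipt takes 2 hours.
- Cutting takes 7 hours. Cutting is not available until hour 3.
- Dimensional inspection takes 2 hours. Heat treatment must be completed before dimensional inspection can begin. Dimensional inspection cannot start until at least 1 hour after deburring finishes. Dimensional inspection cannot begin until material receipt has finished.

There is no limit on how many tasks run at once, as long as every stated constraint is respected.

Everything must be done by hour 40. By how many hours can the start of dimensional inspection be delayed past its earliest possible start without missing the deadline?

1

Cutting waits on its own release at hour 3, so it starts at hour 3 and finishes at 3 + 7 = hour 10.
Material receipt has no prerequisites, so it starts at hour 0 and finishes at hour 2.
Deburring needs all of material receipt (finishes hour 2); cutting (finishes hour 10, plus 2-hour gap → hour 12). That puts its earliest start at hour 12; it finishes at 12 + 4 = hour 16.
Heat treatment cannot begin until deburring (finishes hour 16). It runs from hour 16 to 16 + 6 = hour 22.
Dimensional inspection needs all of heat treatment (finishes hour 22); deburring (finishes hour 16, plus 1-hour gap → hour 17); material receipt (finishes hour 2). That puts its earliest start at hour 22; it finishes at 22 + 2 = hour 24.

Working backward from the deadline:
Sub-assembly has no dependents, so it just needs to finish by hour 40. Starting by 40 − 7 = hour 33 achieves that.
Since sub-assembly (must start by hour 33, minus 2-hour gap → hour 31) depends on it, coating must finish by hour 31. Backing off its 3-hour duration gives a latest start of hour 28.
Dimensional inspection has to be done before coating (must start by hour 28, minus 3-hour gap → hour 25). That means finishing by hour 25, i.e. starting by 25 − 2 = hour 23.
So dimensional inspection can start as early as hour 22 and as late as hour 23, giving 23 − 22 = 1 hour of slack.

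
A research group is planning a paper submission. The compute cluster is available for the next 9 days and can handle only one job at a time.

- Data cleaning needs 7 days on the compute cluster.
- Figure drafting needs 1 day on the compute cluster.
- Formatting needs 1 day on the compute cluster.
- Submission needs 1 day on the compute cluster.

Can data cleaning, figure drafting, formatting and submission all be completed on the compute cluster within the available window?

Running back to back, the jobs need 7 + 1 + 1 + 1 = 10 days on the compute cluster.
Since 10 > 9, they cannot all fit.

No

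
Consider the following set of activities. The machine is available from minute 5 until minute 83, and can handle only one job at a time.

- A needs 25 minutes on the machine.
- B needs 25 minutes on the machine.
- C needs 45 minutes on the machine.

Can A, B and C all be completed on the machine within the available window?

The machine window is 83 − 5 = 78 minutes.
Running back to back, the jobs need 25 + 25 + 45 = 95 minutes on the machine.
Since 95 > 78, they cannot all fit.

No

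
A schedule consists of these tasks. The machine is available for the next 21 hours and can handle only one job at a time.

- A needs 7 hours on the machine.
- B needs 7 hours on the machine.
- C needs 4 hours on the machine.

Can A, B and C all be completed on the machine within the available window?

Yes

Running back to back, the jobs need 7 + 7 + 4 = 18 hours on the machine.
Since 18 ≤ 21, they fit within the window.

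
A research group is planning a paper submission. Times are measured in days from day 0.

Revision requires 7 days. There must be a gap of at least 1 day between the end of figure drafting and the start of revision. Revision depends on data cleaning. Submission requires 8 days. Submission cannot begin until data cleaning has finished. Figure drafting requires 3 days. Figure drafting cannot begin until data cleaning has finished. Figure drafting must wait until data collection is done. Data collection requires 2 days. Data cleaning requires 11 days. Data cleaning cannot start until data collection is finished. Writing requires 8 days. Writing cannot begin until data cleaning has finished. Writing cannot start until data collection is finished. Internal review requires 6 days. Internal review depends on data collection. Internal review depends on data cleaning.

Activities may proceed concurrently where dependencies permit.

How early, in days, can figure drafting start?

13

Data collection can start immediately at day 0; it finishes at day 2.
After data collection (finishes day 2), data cleaning can start at day 2 and finishes at day 13.
Figure drafting waits on data cleaning (finishes day 13); data collection (finishes day 2). The latest of these is day 13, which is the earliest figure drafting can start.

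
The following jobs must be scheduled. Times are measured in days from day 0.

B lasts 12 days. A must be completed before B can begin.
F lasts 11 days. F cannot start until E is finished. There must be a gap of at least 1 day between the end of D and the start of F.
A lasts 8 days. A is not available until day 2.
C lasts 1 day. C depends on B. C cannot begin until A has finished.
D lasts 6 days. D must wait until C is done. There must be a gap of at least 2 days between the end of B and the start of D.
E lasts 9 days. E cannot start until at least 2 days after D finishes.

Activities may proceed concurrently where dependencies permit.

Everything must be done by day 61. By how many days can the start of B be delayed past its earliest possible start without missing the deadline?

9

After its own release at day 2, A can start at day 2 and finishes at day 10.
After A (finishes day 10), B can start at day 10 and finishes at day 22.

Working backward from the deadline:
F must finish by day 61; it takes 11 days, so it must start by 61 − 11 = day 50.
E must finish before F (must start by day 50). With a 9-day duration, E must start by 50 − 9 = day 41.
D must finish in time for E (must start by day 41, minus 2-day gap → day 39); F (must start by day 50, minus 1-day gap → day 49). The tightest is day 39, so D must start by 39 − 6 = day 33.
C has to be done before D (must start by day 33). That means finishing by day 33, i.e. starting by 33 − 1 = day 32.
B feeds C (must start by day 32); D (must start by day 33, minus 2-day gap → day 31). Taking the minimum, B must finish by day 31 and start by 31 − 12 = day 19.
So B can start as early as day 10 and as late as day 19, giving 19 − 10 = 9 days of slack.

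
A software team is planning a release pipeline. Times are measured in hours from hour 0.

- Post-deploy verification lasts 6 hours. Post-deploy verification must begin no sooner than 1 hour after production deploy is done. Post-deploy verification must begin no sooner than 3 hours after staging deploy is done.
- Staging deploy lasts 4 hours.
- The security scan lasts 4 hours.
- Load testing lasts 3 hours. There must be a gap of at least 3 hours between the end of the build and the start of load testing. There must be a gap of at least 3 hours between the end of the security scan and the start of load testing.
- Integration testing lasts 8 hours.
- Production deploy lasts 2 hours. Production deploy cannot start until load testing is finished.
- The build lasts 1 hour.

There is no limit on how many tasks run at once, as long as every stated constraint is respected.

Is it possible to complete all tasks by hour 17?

Staging deploy has no prerequisites, so it starts at hour 0 and finishes at hour 4.
Nothing blocks the security scan, so it runs from hour 0 to hour 4.
Nothing blocks integration testing, so it runs from hour 0 to hour 8.
The build has no prerequisites, so it starts at hour 0 and finishes at hour 1.
Load testing needs all of the build (finishes hour 1, plus 3-hour gap → hour 4); the security scan (finishes hour 4, plus 3-hour gap → hour 7). That puts its earliest start at hour 7; it finishes at 7 + 3 = hour 10.
Production deploy cannot begin until load testing (finishes hour 10). It runs from hour 10 to 10 + 2 = hour 12.
Post-deploy verification has to wait for production deploy (finishes hour 12, plus 1-hour gap → hour 13); staging deploy (finishes hour 4, plus 3-hour gap → hour 7). The latest of these is hour 13, so post-deploy verification runs hour 13 to 13 + 6 = hour 19.
The earliest everything can be done is hour 19, which is after the deadline of 17, so it is not possible.

No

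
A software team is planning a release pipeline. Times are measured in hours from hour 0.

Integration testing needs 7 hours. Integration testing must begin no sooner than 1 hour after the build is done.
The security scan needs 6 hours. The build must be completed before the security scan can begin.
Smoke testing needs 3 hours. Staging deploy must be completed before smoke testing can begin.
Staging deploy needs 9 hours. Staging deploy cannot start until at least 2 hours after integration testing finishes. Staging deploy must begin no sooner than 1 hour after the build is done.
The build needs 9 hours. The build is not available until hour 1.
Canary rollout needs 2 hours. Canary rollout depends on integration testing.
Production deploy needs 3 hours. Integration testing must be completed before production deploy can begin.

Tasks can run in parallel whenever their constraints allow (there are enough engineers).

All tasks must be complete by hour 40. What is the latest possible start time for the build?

Smoke testing has no dependents, so it just needs to finish by hour 40. Starting by 40 − 3 = hour 37 achieves that.
Staging deploy has to be done before smoke testing (must start by hour 37). That means finishing by hour 37, i.e. starting by 37 − 9 = hour 28.
To finish by hour 40, canary rollout (duration 2) must start no later than hour 38.
To finish by hour 40, production deploy (duration 3) must start no later than hour 37.
For integration testing: staging deploy (must start by hour 28, minus 2-hour gap → hour 26); canary rollout (must start by hour 38); production deploy (must start by hour 37). The most restrictive is hour 26; with a 7-hour duration, integration testing must start by hour 19.
Nothing follows the security scan; the deadline of hour 40 is its only limit. It must start by 40 − 6 = hour 34.
The build has several dependents: integration testing (must start by hour 19, minus 1-hour gap → hour 18); the security scan (must start by hour 34); staging deploy (must start by hour 28, minus 1-hour gap → hour 27). The earliest of those limits is hour 18, so the build must start by 18 − 9 = hour 9.

9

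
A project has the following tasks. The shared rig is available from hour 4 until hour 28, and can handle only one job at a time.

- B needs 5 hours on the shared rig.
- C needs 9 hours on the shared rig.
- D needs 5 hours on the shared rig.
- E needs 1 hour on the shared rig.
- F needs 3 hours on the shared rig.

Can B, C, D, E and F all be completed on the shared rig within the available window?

Yes

The shared rig window is 28 − 4 = 24 hours.
Running back to back, the jobs need 5 + 9 + 5 + 1 + 3 = 23 hours on the shared rig.
Since 23 ≤ 24, they fit within the window.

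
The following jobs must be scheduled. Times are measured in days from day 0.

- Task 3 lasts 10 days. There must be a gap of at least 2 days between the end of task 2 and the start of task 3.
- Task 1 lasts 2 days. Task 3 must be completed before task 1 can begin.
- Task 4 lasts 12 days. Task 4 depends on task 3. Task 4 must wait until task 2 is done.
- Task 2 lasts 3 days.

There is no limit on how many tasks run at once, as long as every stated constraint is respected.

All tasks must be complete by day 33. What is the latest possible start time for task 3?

11

Nothing follows task 1; the deadline of day 33 is its only limit. It must start by 33 − 2 = day 31.
Task 4 has no dependents, so it just needs to finish by day 33. Starting by 33 − 12 = day 21 achieves that.
For task 3: task 1 (must start by day 31); task 4 (must start by day 21). The most restrictive is day 21; with a 10-day duration, task 3 must start by day 11.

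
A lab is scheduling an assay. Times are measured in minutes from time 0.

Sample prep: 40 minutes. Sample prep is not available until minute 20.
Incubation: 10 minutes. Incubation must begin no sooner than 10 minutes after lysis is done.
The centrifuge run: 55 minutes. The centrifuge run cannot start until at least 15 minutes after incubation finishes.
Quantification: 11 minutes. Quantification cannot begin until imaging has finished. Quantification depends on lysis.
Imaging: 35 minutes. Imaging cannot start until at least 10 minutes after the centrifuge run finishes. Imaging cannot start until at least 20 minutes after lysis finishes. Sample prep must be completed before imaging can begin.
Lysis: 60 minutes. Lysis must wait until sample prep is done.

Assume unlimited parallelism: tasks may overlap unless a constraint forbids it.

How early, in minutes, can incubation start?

130

Sample prep cannot begin until its own release at minute 20. It runs from minute 20 to 20 + 40 = minute 60.
Lysis cannot begin until sample prep (finishes minute 60). It runs from minute 60 to 60 + 60 = minute 120.
Incubation waits on lysis (finishes minute 120, plus 10-minute gap → minute 130), so the earliest it can start is minute 130.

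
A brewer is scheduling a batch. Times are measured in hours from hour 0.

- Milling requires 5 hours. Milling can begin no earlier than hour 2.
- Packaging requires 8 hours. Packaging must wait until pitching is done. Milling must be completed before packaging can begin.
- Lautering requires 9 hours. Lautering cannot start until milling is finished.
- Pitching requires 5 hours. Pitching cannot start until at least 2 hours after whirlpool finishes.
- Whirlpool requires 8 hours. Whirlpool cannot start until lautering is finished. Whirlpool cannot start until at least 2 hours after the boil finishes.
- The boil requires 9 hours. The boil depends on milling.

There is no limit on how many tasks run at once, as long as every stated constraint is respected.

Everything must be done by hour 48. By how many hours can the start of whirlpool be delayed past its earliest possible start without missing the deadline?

Milling cannot begin until its own release at hour 2. It runs from hour 2 to 2 + 5 = hour 7.
The boil cannot begin until milling (finishes hour 7). It runs from hour 7 to 7 + 9 = hour 16.
After milling (finishes hour 7), lautering can start at hour 7 and finishes at hour 16.
Whirlpool cannot start until lautering (finishes hour 16); the boil (finishes hour 16, plus 2-hour gap → hour 18). The controlling bound is hour 18, so whirlpool finishes at 18 + 8 = hour 26.

Working backward from the deadline:
To finish by hour 48, packaging (duration 8) must start no later than hour 40.
Pitching has to be done before packaging (must start by hour 40). That means finishing by hour 40, i.e. starting by 40 − 5 = hour 35.
Whirlpool has to be done before pitching (must start by hour 35, minus 2-hour gap → hour 33). That means finishing by hour 33, i.e. starting by 33 − 8 = hour 25.
So whirlpool can start as early as hour 18 and as late as hour 25, giving 25 − 18 = 7 hours of slack.

7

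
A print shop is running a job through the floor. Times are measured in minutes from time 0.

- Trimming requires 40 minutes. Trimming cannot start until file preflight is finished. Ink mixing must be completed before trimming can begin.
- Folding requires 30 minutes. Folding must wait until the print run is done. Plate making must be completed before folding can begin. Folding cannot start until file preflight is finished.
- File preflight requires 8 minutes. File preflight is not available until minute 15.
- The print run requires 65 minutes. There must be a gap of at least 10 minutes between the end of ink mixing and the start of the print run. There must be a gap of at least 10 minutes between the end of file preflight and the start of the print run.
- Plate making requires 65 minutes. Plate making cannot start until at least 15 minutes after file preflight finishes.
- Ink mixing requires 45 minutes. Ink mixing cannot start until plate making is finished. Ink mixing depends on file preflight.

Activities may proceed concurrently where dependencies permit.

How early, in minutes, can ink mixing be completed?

File preflight waits on its own release at minute 15, so it starts at minute 15 and finishes at 15 + 8 = minute 23.
Plate making cannot begin until file preflight (finishes minute 23, plus 15-minute gap → minute 38). It runs from minute 38 to 38 + 65 = minute 103.
Ink mixing cannot start until plate making (finishes minute 103); file preflight (finishes minute 23). The controlling bound is minute 103, so ink mixing finishes at 103 + 45 = minute 148.

148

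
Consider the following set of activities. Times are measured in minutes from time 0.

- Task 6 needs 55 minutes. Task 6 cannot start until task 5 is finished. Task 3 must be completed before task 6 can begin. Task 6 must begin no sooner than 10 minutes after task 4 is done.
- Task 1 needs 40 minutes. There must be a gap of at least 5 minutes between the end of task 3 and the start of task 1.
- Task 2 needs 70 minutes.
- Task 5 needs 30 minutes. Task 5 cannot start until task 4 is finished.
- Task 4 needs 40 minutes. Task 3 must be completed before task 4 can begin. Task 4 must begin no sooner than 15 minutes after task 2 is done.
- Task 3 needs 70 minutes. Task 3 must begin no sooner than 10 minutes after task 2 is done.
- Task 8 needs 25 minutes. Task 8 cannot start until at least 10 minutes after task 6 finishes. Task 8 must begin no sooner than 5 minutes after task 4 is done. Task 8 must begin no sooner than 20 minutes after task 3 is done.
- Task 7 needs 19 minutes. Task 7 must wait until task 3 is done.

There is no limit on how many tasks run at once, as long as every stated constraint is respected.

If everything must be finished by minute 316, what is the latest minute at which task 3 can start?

Task 1 must finish by minute 316; it takes 40 minutes, so it must start by 316 − 40 = minute 276.
Task 8 must finish by minute 316; it takes 25 minutes, so it must start by 316 − 25 = minute 291.
Task 6 feeds into task 8 (must start by minute 291, minus 10-minute gap → minute 281); so task 6 must finish by minute 281 and therefore start by minute 226.
Since task 6 (must start by minute 226) depends on it, task 5 must finish by minute 226. Backing off its 30-minute duration gives a latest start of minute 196.
For task 4: task 5 (must start by minute 196); task 6 (must start by minute 226, minus 10-minute gap → minute 216); task 8 (must start by minute 291, minus 5-minute gap → minute 286). The most restrictive is minute 196; with a 40-minute duration, task 4 must start by minute 156.
Nothing follows task 7; the deadline of minute 316 is its only limit. It must start by 316 − 19 = minute 297.
Task 3 has several dependents: task 1 (must start by minute 276, minus 5-minute gap → minute 271); task 4 (must start by minute 156); task 6 (must start by minute 226); task 7 (must start by minute 297); task 8 (must start by minute 291, minus 20-minute gap → minute 271). The earliest of those limits is minute 156, so task 3 must start by 156 − 70 = minute 86.

86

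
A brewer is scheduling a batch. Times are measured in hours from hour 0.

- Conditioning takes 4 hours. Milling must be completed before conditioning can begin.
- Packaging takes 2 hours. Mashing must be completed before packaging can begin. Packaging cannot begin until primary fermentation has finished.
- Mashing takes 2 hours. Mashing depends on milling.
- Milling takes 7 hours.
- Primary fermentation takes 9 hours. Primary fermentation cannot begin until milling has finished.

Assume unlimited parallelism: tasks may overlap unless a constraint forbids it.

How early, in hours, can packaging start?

Nothing blocks milling, so it runs from hour 0 to hour 7.
After milling (finishes hour 7), primary fermentation can start at hour 7 and finishes at hour 16.
Mashing waits on milling (finishes hour 7), so it starts at hour 7 and finishes at 7 + 2 = hour 9.
Packaging waits on mashing (finishes hour 9); primary fermentation (finishes hour 16). The latest of these is hour 16, which is the earliest packaging can start.

16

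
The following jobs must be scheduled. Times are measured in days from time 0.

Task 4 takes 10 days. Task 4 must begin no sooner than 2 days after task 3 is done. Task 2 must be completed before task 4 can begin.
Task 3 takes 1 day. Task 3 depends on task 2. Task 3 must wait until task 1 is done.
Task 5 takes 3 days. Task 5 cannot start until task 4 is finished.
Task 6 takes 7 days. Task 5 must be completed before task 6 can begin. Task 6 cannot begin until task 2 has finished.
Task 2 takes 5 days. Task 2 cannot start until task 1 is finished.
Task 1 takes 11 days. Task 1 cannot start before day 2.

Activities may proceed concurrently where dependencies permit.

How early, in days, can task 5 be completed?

34

Task 1 waits on its own release at day 2, so it starts at day 2 and finishes at 2 + 11 = day 13.
After task 1 (finishes day 13), task 2 can start at day 13 and finishes at day 18.
Task 3 has to wait for task 2 (finishes day 18); task 1 (finishes day 13). The latest of these is day 18, so task 3 runs day 18 to 18 + 1 = day 19.
For task 4: task 3 (finishes day 19, plus 2-day gap → day 21); task 2 (finishes day 18). Taking the maximum gives a start of day 21, and it finishes at 21 + 10 = day 31.
After task 4 (finishes day 31), task 5 can start at day 31 and finishes at day 34.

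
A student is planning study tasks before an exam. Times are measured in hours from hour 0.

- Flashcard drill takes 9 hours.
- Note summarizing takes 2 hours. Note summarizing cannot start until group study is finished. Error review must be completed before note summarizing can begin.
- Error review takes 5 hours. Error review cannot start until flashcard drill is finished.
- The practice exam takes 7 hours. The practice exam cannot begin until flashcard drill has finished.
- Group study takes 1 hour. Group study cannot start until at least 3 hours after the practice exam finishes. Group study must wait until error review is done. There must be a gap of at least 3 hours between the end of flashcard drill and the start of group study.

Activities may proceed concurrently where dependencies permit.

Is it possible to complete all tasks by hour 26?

Nothing blocks flashcard drill, so it runs from hour 0 to hour 9.
After flashcard drill (finishes hour 9), error review can start at hour 9 and finishes at hour 14.
The practice exam cannot begin until flashcard drill (finishes hour 9). It runs from hour 9 to 9 + 7 = hour 16.
For group study: the practice exam (finishes hour 16, plus 3-hour gap → hour 19); error review (finishes hour 14); flashcard drill (finishes hour 9, plus 3-hour gap → hour 12). Taking the maximum gives a start of hour 19, and it finishes at 19 + 1 = hour 20.
Note summarizing needs all of group study (finishes hour 20); error review (finishes hour 14). That puts its earliest start at hour 20; it finishes at 20 + 2 = hour 22.
Every task is finished by hour 22, which is no later than the deadline of 26, so the schedule is feasible.

Yes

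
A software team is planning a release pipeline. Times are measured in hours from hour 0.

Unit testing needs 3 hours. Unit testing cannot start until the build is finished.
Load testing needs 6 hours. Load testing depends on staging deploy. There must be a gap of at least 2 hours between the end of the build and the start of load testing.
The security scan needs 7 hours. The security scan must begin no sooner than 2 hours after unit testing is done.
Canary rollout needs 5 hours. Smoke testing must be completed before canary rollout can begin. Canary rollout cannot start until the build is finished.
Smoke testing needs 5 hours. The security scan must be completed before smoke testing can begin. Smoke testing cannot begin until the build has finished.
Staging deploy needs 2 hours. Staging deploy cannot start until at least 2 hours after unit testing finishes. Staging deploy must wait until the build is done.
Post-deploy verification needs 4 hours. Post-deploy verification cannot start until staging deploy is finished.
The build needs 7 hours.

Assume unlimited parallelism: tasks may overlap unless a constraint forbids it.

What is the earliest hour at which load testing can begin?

14

Nothing blocks the build, so it runs from hour 0 to hour 7.
After the build (finishes hour 7), unit testing can start at hour 7 and finishes at hour 10.
Staging deploy needs all of unit testing (finishes hour 10, plus 2-hour gap → hour 12); the build (finishes hour 7). That puts its earliest start at hour 12; it finishes at 12 + 2 = hour 14.
Load testing waits on staging deploy (finishes hour 14); the build (finishes hour 7, plus 2-hour gap → hour 9). The latest of these is hour 14, which is the earliest load testing can start.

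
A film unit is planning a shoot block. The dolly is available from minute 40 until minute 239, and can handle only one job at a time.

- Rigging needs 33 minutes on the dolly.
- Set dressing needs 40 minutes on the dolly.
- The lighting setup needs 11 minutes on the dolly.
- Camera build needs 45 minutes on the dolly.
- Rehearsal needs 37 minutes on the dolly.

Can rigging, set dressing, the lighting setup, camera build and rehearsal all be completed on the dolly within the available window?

Yes

The dolly window is 239 − 40 = 199 minutes.
Running back to back, the jobs need 33 + 40 + 11 + 45 + 37 = 166 minutes on the dolly.
Since 166 ≤ 199, they fit within the window.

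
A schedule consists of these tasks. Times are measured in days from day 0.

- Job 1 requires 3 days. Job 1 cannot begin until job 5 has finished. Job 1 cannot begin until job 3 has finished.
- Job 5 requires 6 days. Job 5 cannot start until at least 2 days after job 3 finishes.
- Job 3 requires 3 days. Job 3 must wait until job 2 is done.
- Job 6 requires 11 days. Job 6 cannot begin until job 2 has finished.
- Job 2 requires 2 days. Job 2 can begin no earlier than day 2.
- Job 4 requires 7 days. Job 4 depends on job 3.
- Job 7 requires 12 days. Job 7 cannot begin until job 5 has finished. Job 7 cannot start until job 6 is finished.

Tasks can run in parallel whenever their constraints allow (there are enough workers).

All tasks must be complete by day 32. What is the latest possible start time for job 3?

9

Nothing follows job 4; the deadline of day 32 is its only limit. It must start by 32 − 7 = day 25.
To finish by day 32, job 1 (duration 3) must start no later than day 29.
Nothing follows job 7; the deadline of day 32 is its only limit. It must start by 32 − 12 = day 20.
For job 5: job 1 (must start by day 29); job 7 (must start by day 20). The most restrictive is day 20; with a 6-day duration, job 5 must start by day 14.
Job 3 feeds job 1 (must start by day 29); job 4 (must start by day 25); job 5 (must start by day 14, minus 2-day gap → day 12). Taking the minimum, job 3 must finish by day 12 and start by 12 − 3 = day 9.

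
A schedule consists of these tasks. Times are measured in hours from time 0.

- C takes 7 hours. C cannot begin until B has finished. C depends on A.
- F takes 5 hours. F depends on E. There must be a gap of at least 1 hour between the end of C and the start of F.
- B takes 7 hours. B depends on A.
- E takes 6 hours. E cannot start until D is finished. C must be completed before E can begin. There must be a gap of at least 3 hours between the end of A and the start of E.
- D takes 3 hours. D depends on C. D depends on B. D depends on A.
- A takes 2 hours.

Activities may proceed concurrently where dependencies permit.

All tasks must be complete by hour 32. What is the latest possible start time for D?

18

F has no dependents, so it just needs to finish by hour 32. Starting by 32 − 5 = hour 27 achieves that.
E must finish before F (must start by hour 27). With a 6-hour duration, E must start by 27 − 6 = hour 21.
Since E (must start by hour 21) depends on it, D must finish by hour 21. Backing off its 3-hour duration gives a latest start of hour 18.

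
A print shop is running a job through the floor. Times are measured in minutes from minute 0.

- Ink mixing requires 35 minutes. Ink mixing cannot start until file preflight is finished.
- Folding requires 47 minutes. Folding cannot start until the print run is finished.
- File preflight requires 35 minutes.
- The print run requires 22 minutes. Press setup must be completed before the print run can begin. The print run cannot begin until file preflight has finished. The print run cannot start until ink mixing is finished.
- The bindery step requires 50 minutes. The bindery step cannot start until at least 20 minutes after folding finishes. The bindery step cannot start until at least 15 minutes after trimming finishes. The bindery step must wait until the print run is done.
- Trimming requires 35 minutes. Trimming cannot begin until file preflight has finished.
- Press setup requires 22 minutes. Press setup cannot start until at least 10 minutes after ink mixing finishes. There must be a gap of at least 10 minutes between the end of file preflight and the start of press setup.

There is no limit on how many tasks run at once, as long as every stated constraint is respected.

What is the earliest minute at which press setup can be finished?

102

Nothing blocks file preflight, so it runs from minute 0 to minute 35.
After file preflight (finishes minute 35), ink mixing can start at minute 35 and finishes at minute 70.
For press setup: ink mixing (finishes minute 70, plus 10-minute gap → minute 80); file preflight (finishes minute 35, plus 10-minute gap → minute 45). Taking the maximum gives a start of minute 80, and it finishes at 80 + 22 = minute 102.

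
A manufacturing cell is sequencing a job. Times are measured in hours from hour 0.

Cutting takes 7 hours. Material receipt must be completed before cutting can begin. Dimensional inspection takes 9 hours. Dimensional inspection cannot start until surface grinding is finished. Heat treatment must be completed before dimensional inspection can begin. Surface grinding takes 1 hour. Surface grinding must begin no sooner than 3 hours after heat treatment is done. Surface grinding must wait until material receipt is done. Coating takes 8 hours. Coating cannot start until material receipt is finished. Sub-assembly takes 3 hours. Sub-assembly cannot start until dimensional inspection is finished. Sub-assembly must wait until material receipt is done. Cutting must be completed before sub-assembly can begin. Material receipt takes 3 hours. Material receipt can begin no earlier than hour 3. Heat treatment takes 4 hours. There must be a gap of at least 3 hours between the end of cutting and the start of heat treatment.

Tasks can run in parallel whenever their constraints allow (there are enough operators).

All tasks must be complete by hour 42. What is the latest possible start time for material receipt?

9

Sub-assembly has no dependents, so it just needs to finish by hour 42. Starting by 42 − 3 = hour 39 achieves that.
Since sub-assembly (must start by hour 39) depends on it, dimensional inspection must finish by hour 39. Backing off its 9-hour duration gives a latest start of hour 30.
Surface grinding feeds into dimensional inspection (must start by hour 30); so surface grinding must finish by hour 30 and therefore start by hour 29.
For heat treatment: surface grinding (must start by hour 29, minus 3-hour gap → hour 26); dimensional inspection (must start by hour 30). The most restrictive is hour 26; with a 4-hour duration, heat treatment must start by hour 22.
Cutting must finish in time for heat treatment (must start by hour 22, minus 3-hour gap → hour 19); sub-assembly (must start by hour 39). The tightest is hour 19, so cutting must start by 19 − 7 = hour 12.
Coating must finish by hour 42; it takes 8 hours, so it must start by 42 − 8 = hour 34.
Material receipt feeds cutting (must start by hour 12); surface grinding (must start by hour 29); coating (must start by hour 34); sub-assembly (must start by hour 39). Taking the minimum, material receipt must finish by hour 12 and start by 12 − 3 = hour 9.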